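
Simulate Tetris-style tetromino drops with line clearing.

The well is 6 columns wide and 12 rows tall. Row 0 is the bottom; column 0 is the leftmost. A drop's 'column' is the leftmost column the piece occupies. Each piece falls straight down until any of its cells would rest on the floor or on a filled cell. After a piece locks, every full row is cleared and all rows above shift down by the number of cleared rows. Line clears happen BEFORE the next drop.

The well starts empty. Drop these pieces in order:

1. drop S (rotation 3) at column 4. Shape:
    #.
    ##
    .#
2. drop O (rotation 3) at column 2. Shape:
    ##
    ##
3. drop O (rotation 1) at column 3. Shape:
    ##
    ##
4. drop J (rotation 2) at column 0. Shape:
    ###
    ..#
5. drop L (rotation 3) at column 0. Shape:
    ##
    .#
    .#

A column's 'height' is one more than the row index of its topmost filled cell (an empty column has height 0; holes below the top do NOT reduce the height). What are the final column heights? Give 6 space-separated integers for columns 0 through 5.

Answer: 7 7 4 5 5 2

Derivation:
Drop 1: S rot3 at col 4 lands with bottom-row=0; cleared 0 line(s) (total 0); column heights now [0 0 0 0 3 2], max=3
Drop 2: O rot3 at col 2 lands with bottom-row=0; cleared 0 line(s) (total 0); column heights now [0 0 2 2 3 2], max=3
Drop 3: O rot1 at col 3 lands with bottom-row=3; cleared 0 line(s) (total 0); column heights now [0 0 2 5 5 2], max=5
Drop 4: J rot2 at col 0 lands with bottom-row=2; cleared 0 line(s) (total 0); column heights now [4 4 4 5 5 2], max=5
Drop 5: L rot3 at col 0 lands with bottom-row=4; cleared 0 line(s) (total 0); column heights now [7 7 4 5 5 2], max=7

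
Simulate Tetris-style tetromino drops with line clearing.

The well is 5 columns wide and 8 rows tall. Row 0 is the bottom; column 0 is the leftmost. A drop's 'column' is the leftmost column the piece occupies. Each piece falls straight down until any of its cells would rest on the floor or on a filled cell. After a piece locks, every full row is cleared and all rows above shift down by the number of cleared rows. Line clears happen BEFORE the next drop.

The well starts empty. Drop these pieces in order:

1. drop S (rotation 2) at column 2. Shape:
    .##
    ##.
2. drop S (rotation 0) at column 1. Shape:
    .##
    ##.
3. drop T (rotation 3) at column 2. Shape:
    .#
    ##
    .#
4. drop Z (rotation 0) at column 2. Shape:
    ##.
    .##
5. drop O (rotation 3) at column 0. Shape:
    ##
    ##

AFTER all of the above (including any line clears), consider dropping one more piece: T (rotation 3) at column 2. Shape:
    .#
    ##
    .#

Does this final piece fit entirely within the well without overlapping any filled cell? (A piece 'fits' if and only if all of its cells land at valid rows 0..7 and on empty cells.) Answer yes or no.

Drop 1: S rot2 at col 2 lands with bottom-row=0; cleared 0 line(s) (total 0); column heights now [0 0 1 2 2], max=2
Drop 2: S rot0 at col 1 lands with bottom-row=1; cleared 0 line(s) (total 0); column heights now [0 2 3 3 2], max=3
Drop 3: T rot3 at col 2 lands with bottom-row=3; cleared 0 line(s) (total 0); column heights now [0 2 5 6 2], max=6
Drop 4: Z rot0 at col 2 lands with bottom-row=6; cleared 0 line(s) (total 0); column heights now [0 2 8 8 7], max=8
Drop 5: O rot3 at col 0 lands with bottom-row=2; cleared 0 line(s) (total 0); column heights now [4 4 8 8 7], max=8
Test piece T rot3 at col 2 (width 2): heights before test = [4 4 8 8 7]; fits = False

Answer: no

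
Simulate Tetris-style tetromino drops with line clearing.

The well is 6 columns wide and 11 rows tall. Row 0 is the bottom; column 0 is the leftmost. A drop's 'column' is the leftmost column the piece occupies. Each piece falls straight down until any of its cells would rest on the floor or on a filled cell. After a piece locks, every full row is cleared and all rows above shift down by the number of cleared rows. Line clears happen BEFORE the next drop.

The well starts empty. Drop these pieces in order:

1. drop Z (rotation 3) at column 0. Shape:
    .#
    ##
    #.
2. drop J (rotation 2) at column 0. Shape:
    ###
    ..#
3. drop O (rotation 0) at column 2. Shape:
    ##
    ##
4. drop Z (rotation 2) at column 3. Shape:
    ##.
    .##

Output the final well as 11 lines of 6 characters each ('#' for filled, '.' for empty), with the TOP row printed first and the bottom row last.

Answer: ......
......
......
......
...##.
..####
..##..
###...
.##...
##....
#.....

Derivation:
Drop 1: Z rot3 at col 0 lands with bottom-row=0; cleared 0 line(s) (total 0); column heights now [2 3 0 0 0 0], max=3
Drop 2: J rot2 at col 0 lands with bottom-row=2; cleared 0 line(s) (total 0); column heights now [4 4 4 0 0 0], max=4
Drop 3: O rot0 at col 2 lands with bottom-row=4; cleared 0 line(s) (total 0); column heights now [4 4 6 6 0 0], max=6
Drop 4: Z rot2 at col 3 lands with bottom-row=5; cleared 0 line(s) (total 0); column heights now [4 4 6 7 7 6], max=7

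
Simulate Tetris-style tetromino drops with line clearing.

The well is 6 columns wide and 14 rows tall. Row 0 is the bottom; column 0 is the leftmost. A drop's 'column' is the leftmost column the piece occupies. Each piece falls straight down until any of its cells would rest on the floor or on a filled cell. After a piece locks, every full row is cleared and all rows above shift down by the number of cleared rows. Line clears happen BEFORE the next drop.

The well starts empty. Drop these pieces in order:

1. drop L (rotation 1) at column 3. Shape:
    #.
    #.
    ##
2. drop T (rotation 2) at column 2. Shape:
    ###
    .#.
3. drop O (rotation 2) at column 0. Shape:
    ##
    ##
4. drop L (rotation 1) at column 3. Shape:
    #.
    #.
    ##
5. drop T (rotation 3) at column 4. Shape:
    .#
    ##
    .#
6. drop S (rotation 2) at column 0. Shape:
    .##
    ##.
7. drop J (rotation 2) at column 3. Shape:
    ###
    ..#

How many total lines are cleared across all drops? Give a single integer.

Drop 1: L rot1 at col 3 lands with bottom-row=0; cleared 0 line(s) (total 0); column heights now [0 0 0 3 1 0], max=3
Drop 2: T rot2 at col 2 lands with bottom-row=3; cleared 0 line(s) (total 0); column heights now [0 0 5 5 5 0], max=5
Drop 3: O rot2 at col 0 lands with bottom-row=0; cleared 0 line(s) (total 0); column heights now [2 2 5 5 5 0], max=5
Drop 4: L rot1 at col 3 lands with bottom-row=5; cleared 0 line(s) (total 0); column heights now [2 2 5 8 6 0], max=8
Drop 5: T rot3 at col 4 lands with bottom-row=5; cleared 0 line(s) (total 0); column heights now [2 2 5 8 7 8], max=8
Drop 6: S rot2 at col 0 lands with bottom-row=4; cleared 0 line(s) (total 0); column heights now [5 6 6 8 7 8], max=8
Drop 7: J rot2 at col 3 lands with bottom-row=8; cleared 0 line(s) (total 0); column heights now [5 6 6 10 10 10], max=10

Answer: 0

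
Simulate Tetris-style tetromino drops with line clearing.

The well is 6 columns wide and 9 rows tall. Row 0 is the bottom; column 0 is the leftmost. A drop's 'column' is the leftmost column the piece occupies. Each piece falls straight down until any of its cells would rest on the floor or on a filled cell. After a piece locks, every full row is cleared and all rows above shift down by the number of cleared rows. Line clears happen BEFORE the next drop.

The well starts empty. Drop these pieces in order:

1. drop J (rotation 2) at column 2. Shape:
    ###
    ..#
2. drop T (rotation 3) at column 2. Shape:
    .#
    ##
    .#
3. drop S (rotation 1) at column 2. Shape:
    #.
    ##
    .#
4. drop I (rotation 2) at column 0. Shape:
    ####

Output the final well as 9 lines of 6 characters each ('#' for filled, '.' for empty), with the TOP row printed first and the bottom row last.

Drop 1: J rot2 at col 2 lands with bottom-row=0; cleared 0 line(s) (total 0); column heights now [0 0 2 2 2 0], max=2
Drop 2: T rot3 at col 2 lands with bottom-row=2; cleared 0 line(s) (total 0); column heights now [0 0 4 5 2 0], max=5
Drop 3: S rot1 at col 2 lands with bottom-row=5; cleared 0 line(s) (total 0); column heights now [0 0 8 7 2 0], max=8
Drop 4: I rot2 at col 0 lands with bottom-row=8; cleared 0 line(s) (total 0); column heights now [9 9 9 9 2 0], max=9

Answer: ####..
..#...
..##..
...#..
...#..
..##..
...#..
..###.
....#.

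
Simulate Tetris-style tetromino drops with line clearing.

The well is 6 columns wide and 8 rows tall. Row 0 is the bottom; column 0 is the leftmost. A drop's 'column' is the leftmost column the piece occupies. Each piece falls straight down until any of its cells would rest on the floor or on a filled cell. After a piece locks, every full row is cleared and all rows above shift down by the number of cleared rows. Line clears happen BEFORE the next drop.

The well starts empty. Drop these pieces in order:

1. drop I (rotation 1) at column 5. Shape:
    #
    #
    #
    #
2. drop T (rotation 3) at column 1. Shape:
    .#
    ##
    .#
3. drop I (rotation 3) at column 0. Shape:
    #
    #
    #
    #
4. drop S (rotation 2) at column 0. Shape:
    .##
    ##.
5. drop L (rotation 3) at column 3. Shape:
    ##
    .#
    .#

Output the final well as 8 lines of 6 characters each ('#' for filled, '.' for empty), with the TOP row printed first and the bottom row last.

Answer: ......
......
.##...
##....
#....#
#.####
###.##
#.#.##

Derivation:
Drop 1: I rot1 at col 5 lands with bottom-row=0; cleared 0 line(s) (total 0); column heights now [0 0 0 0 0 4], max=4
Drop 2: T rot3 at col 1 lands with bottom-row=0; cleared 0 line(s) (total 0); column heights now [0 2 3 0 0 4], max=4
Drop 3: I rot3 at col 0 lands with bottom-row=0; cleared 0 line(s) (total 0); column heights now [4 2 3 0 0 4], max=4
Drop 4: S rot2 at col 0 lands with bottom-row=4; cleared 0 line(s) (total 0); column heights now [5 6 6 0 0 4], max=6
Drop 5: L rot3 at col 3 lands with bottom-row=0; cleared 0 line(s) (total 0); column heights now [5 6 6 3 3 4], max=6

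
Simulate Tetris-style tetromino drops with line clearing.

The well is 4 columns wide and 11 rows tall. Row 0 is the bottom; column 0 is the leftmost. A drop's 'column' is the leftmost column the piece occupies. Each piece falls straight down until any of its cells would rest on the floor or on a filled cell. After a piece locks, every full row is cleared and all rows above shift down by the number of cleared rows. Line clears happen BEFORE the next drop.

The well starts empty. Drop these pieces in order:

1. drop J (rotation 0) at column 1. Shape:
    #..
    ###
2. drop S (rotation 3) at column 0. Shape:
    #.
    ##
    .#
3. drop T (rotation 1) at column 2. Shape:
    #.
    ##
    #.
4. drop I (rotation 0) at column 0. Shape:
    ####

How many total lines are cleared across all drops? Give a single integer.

Answer: 1

Derivation:
Drop 1: J rot0 at col 1 lands with bottom-row=0; cleared 0 line(s) (total 0); column heights now [0 2 1 1], max=2
Drop 2: S rot3 at col 0 lands with bottom-row=2; cleared 0 line(s) (total 0); column heights now [5 4 1 1], max=5
Drop 3: T rot1 at col 2 lands with bottom-row=1; cleared 0 line(s) (total 0); column heights now [5 4 4 3], max=5
Drop 4: I rot0 at col 0 lands with bottom-row=5; cleared 1 line(s) (total 1); column heights now [5 4 4 3], max=5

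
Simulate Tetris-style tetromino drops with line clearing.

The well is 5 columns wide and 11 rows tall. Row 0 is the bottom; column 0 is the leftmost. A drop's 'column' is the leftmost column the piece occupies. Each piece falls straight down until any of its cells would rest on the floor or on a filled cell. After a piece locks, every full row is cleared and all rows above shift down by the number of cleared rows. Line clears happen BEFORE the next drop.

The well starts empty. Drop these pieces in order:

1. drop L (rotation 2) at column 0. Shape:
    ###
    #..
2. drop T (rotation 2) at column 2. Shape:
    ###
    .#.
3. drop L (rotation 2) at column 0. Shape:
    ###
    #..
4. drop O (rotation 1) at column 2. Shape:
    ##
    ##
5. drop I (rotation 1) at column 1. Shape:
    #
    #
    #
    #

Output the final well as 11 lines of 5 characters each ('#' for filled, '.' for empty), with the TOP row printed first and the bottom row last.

Answer: .....
.....
.....
.#...
.#...
.###.
.###.
###..
#.###
####.
#....

Derivation:
Drop 1: L rot2 at col 0 lands with bottom-row=0; cleared 0 line(s) (total 0); column heights now [2 2 2 0 0], max=2
Drop 2: T rot2 at col 2 lands with bottom-row=1; cleared 0 line(s) (total 0); column heights now [2 2 3 3 3], max=3
Drop 3: L rot2 at col 0 lands with bottom-row=2; cleared 0 line(s) (total 0); column heights now [4 4 4 3 3], max=4
Drop 4: O rot1 at col 2 lands with bottom-row=4; cleared 0 line(s) (total 0); column heights now [4 4 6 6 3], max=6
Drop 5: I rot1 at col 1 lands with bottom-row=4; cleared 0 line(s) (total 0); column heights now [4 8 6 6 3], max=8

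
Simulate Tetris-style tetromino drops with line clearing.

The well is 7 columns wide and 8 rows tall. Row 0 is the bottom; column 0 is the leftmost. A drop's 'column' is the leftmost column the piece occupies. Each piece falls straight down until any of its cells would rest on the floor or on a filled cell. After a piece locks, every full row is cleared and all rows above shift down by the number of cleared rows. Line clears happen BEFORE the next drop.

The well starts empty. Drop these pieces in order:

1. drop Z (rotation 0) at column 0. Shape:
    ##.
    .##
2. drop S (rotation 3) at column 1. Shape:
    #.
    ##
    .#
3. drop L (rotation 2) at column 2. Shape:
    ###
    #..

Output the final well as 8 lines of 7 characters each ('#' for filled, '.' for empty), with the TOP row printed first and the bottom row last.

Drop 1: Z rot0 at col 0 lands with bottom-row=0; cleared 0 line(s) (total 0); column heights now [2 2 1 0 0 0 0], max=2
Drop 2: S rot3 at col 1 lands with bottom-row=1; cleared 0 line(s) (total 0); column heights now [2 4 3 0 0 0 0], max=4
Drop 3: L rot2 at col 2 lands with bottom-row=3; cleared 0 line(s) (total 0); column heights now [2 4 5 5 5 0 0], max=5

Answer: .......
.......
.......
..###..
.##....
.##....
###....
.##....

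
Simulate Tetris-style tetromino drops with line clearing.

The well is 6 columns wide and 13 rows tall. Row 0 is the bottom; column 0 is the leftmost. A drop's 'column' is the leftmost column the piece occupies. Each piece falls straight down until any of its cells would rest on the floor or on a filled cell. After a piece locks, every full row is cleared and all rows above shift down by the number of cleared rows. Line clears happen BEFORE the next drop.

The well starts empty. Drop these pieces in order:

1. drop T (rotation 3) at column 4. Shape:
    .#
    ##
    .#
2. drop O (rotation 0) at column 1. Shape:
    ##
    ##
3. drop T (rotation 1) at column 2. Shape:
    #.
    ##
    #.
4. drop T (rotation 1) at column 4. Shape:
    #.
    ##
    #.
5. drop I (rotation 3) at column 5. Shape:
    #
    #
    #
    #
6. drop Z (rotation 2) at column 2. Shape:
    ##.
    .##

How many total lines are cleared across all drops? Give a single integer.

Answer: 0

Derivation:
Drop 1: T rot3 at col 4 lands with bottom-row=0; cleared 0 line(s) (total 0); column heights now [0 0 0 0 2 3], max=3
Drop 2: O rot0 at col 1 lands with bottom-row=0; cleared 0 line(s) (total 0); column heights now [0 2 2 0 2 3], max=3
Drop 3: T rot1 at col 2 lands with bottom-row=2; cleared 0 line(s) (total 0); column heights now [0 2 5 4 2 3], max=5
Drop 4: T rot1 at col 4 lands with bottom-row=2; cleared 0 line(s) (total 0); column heights now [0 2 5 4 5 4], max=5
Drop 5: I rot3 at col 5 lands with bottom-row=4; cleared 0 line(s) (total 0); column heights now [0 2 5 4 5 8], max=8
Drop 6: Z rot2 at col 2 lands with bottom-row=5; cleared 0 line(s) (total 0); column heights now [0 2 7 7 6 8], max=8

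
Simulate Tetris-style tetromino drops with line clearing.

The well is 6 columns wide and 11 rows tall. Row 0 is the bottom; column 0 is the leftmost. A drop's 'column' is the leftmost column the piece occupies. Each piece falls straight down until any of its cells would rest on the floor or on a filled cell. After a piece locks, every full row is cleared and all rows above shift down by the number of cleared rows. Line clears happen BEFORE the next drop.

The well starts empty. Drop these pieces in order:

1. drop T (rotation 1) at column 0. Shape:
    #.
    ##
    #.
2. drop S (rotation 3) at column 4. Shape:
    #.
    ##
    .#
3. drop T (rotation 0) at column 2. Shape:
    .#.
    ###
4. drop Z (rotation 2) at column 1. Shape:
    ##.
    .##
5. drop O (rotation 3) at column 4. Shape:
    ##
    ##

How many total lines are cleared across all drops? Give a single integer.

Drop 1: T rot1 at col 0 lands with bottom-row=0; cleared 0 line(s) (total 0); column heights now [3 2 0 0 0 0], max=3
Drop 2: S rot3 at col 4 lands with bottom-row=0; cleared 0 line(s) (total 0); column heights now [3 2 0 0 3 2], max=3
Drop 3: T rot0 at col 2 lands with bottom-row=3; cleared 0 line(s) (total 0); column heights now [3 2 4 5 4 2], max=5
Drop 4: Z rot2 at col 1 lands with bottom-row=5; cleared 0 line(s) (total 0); column heights now [3 7 7 6 4 2], max=7
Drop 5: O rot3 at col 4 lands with bottom-row=4; cleared 0 line(s) (total 0); column heights now [3 7 7 6 6 6], max=7

Answer: 0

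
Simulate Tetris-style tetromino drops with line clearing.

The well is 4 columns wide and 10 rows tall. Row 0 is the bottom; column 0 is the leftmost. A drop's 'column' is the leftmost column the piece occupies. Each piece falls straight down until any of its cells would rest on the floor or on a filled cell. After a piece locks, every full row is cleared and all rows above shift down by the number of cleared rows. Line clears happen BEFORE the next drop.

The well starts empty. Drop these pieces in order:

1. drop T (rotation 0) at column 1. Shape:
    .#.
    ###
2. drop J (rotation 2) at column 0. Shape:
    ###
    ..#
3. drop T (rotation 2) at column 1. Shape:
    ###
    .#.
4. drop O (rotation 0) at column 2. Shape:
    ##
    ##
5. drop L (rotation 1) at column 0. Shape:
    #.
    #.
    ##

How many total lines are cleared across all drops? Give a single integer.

Drop 1: T rot0 at col 1 lands with bottom-row=0; cleared 0 line(s) (total 0); column heights now [0 1 2 1], max=2
Drop 2: J rot2 at col 0 lands with bottom-row=2; cleared 0 line(s) (total 0); column heights now [4 4 4 1], max=4
Drop 3: T rot2 at col 1 lands with bottom-row=4; cleared 0 line(s) (total 0); column heights now [4 6 6 6], max=6
Drop 4: O rot0 at col 2 lands with bottom-row=6; cleared 0 line(s) (total 0); column heights now [4 6 8 8], max=8
Drop 5: L rot1 at col 0 lands with bottom-row=6; cleared 1 line(s) (total 1); column heights now [8 6 7 7], max=8

Answer: 1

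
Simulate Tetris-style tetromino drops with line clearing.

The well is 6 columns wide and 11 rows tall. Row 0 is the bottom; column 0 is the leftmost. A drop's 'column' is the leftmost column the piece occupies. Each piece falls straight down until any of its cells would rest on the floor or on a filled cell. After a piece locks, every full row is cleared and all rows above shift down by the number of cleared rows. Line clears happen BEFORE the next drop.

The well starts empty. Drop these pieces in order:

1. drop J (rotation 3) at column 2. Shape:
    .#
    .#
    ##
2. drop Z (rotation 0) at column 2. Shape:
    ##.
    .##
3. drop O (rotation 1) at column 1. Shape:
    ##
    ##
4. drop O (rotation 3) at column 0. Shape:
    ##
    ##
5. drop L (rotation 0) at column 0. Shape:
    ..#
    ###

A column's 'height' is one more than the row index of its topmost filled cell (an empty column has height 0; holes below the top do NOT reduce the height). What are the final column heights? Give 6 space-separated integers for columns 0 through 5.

Answer: 10 10 11 5 4 0

Derivation:
Drop 1: J rot3 at col 2 lands with bottom-row=0; cleared 0 line(s) (total 0); column heights now [0 0 1 3 0 0], max=3
Drop 2: Z rot0 at col 2 lands with bottom-row=3; cleared 0 line(s) (total 0); column heights now [0 0 5 5 4 0], max=5
Drop 3: O rot1 at col 1 lands with bottom-row=5; cleared 0 line(s) (total 0); column heights now [0 7 7 5 4 0], max=7
Drop 4: O rot3 at col 0 lands with bottom-row=7; cleared 0 line(s) (total 0); column heights now [9 9 7 5 4 0], max=9
Drop 5: L rot0 at col 0 lands with bottom-row=9; cleared 0 line(s) (total 0); column heights now [10 10 11 5 4 0], max=11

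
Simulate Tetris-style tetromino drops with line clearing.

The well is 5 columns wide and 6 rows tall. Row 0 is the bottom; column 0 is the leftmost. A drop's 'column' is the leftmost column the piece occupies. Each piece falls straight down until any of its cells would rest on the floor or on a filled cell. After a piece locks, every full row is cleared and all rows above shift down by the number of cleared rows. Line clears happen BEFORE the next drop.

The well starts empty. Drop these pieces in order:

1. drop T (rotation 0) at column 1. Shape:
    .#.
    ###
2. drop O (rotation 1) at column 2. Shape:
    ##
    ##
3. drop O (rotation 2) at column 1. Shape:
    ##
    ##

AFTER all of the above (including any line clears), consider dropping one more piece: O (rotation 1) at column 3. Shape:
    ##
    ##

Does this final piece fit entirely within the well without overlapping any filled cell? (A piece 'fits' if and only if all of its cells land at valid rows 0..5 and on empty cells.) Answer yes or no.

Answer: yes

Derivation:
Drop 1: T rot0 at col 1 lands with bottom-row=0; cleared 0 line(s) (total 0); column heights now [0 1 2 1 0], max=2
Drop 2: O rot1 at col 2 lands with bottom-row=2; cleared 0 line(s) (total 0); column heights now [0 1 4 4 0], max=4
Drop 3: O rot2 at col 1 lands with bottom-row=4; cleared 0 line(s) (total 0); column heights now [0 6 6 4 0], max=6
Test piece O rot1 at col 3 (width 2): heights before test = [0 6 6 4 0]; fits = True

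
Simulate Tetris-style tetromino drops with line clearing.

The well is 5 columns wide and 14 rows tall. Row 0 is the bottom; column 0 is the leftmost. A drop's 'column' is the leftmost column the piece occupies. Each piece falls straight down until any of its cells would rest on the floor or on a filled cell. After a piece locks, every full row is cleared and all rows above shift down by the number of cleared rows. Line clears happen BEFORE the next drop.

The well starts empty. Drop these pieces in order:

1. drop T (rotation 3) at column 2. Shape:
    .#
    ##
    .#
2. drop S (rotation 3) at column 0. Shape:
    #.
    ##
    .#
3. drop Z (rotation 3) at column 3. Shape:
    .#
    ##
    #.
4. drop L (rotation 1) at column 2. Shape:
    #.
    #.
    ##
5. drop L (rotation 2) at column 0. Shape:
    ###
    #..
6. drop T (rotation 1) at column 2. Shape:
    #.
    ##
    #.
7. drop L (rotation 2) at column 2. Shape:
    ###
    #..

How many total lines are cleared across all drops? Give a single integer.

Answer: 0

Derivation:
Drop 1: T rot3 at col 2 lands with bottom-row=0; cleared 0 line(s) (total 0); column heights now [0 0 2 3 0], max=3
Drop 2: S rot3 at col 0 lands with bottom-row=0; cleared 0 line(s) (total 0); column heights now [3 2 2 3 0], max=3
Drop 3: Z rot3 at col 3 lands with bottom-row=3; cleared 0 line(s) (total 0); column heights now [3 2 2 5 6], max=6
Drop 4: L rot1 at col 2 lands with bottom-row=5; cleared 0 line(s) (total 0); column heights now [3 2 8 6 6], max=8
Drop 5: L rot2 at col 0 lands with bottom-row=7; cleared 0 line(s) (total 0); column heights now [9 9 9 6 6], max=9
Drop 6: T rot1 at col 2 lands with bottom-row=9; cleared 0 line(s) (total 0); column heights now [9 9 12 11 6], max=12
Drop 7: L rot2 at col 2 lands with bottom-row=12; cleared 0 line(s) (total 0); column heights now [9 9 14 14 14], max=14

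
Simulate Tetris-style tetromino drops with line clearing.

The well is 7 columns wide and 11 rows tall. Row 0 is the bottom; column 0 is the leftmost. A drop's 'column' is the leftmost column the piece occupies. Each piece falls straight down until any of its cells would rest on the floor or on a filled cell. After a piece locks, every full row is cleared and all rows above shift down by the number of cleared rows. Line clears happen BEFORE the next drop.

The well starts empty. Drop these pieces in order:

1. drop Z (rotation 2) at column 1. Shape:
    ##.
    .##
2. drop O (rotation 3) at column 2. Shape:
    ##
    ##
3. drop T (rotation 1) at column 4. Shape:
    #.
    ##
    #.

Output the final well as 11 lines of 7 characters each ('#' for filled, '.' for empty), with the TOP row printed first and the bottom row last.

Drop 1: Z rot2 at col 1 lands with bottom-row=0; cleared 0 line(s) (total 0); column heights now [0 2 2 1 0 0 0], max=2
Drop 2: O rot3 at col 2 lands with bottom-row=2; cleared 0 line(s) (total 0); column heights now [0 2 4 4 0 0 0], max=4
Drop 3: T rot1 at col 4 lands with bottom-row=0; cleared 0 line(s) (total 0); column heights now [0 2 4 4 3 2 0], max=4

Answer: .......
.......
.......
.......
.......
.......
.......
..##...
..###..
.##.##.
..###..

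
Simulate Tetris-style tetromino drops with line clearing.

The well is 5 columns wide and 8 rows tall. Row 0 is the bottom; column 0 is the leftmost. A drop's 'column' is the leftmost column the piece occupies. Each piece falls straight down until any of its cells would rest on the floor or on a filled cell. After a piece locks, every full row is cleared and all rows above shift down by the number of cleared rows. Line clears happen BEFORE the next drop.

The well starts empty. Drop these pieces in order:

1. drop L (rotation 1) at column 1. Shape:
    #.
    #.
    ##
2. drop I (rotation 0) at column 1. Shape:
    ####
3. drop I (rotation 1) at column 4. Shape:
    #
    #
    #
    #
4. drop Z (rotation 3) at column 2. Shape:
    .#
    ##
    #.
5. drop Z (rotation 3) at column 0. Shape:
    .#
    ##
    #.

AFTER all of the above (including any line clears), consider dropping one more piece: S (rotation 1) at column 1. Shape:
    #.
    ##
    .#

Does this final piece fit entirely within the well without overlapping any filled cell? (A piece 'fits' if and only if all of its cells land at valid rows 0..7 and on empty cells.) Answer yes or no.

Answer: yes

Derivation:
Drop 1: L rot1 at col 1 lands with bottom-row=0; cleared 0 line(s) (total 0); column heights now [0 3 1 0 0], max=3
Drop 2: I rot0 at col 1 lands with bottom-row=3; cleared 0 line(s) (total 0); column heights now [0 4 4 4 4], max=4
Drop 3: I rot1 at col 4 lands with bottom-row=4; cleared 0 line(s) (total 0); column heights now [0 4 4 4 8], max=8
Drop 4: Z rot3 at col 2 lands with bottom-row=4; cleared 0 line(s) (total 0); column heights now [0 4 6 7 8], max=8
Drop 5: Z rot3 at col 0 lands with bottom-row=3; cleared 1 line(s) (total 1); column heights now [4 5 5 6 7], max=7
Test piece S rot1 at col 1 (width 2): heights before test = [4 5 5 6 7]; fits = True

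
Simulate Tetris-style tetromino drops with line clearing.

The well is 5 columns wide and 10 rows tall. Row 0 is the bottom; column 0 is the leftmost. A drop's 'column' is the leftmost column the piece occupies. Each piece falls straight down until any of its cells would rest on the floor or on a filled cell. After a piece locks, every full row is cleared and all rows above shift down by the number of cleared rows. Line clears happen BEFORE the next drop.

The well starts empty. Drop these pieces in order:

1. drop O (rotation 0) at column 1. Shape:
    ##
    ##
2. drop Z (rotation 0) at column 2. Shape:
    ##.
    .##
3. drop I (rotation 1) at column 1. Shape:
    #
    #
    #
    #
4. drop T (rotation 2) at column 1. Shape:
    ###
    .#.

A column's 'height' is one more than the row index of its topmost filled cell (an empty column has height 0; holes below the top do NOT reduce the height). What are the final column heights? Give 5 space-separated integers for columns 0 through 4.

Drop 1: O rot0 at col 1 lands with bottom-row=0; cleared 0 line(s) (total 0); column heights now [0 2 2 0 0], max=2
Drop 2: Z rot0 at col 2 lands with bottom-row=1; cleared 0 line(s) (total 0); column heights now [0 2 3 3 2], max=3
Drop 3: I rot1 at col 1 lands with bottom-row=2; cleared 0 line(s) (total 0); column heights now [0 6 3 3 2], max=6
Drop 4: T rot2 at col 1 lands with bottom-row=5; cleared 0 line(s) (total 0); column heights now [0 7 7 7 2], max=7

Answer: 0 7 7 7 2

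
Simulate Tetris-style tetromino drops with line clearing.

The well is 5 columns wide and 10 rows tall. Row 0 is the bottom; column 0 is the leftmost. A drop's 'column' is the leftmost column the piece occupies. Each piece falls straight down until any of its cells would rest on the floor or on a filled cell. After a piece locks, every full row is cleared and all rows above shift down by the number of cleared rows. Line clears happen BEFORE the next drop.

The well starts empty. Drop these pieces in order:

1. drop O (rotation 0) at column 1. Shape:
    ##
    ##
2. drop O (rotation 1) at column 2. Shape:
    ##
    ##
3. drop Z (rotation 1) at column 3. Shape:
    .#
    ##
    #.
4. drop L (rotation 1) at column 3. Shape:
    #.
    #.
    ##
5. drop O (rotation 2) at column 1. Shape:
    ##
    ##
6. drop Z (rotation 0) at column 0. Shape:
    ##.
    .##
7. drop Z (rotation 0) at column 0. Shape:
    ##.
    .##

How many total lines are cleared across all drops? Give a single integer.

Answer: 0

Derivation:
Drop 1: O rot0 at col 1 lands with bottom-row=0; cleared 0 line(s) (total 0); column heights now [0 2 2 0 0], max=2
Drop 2: O rot1 at col 2 lands with bottom-row=2; cleared 0 line(s) (total 0); column heights now [0 2 4 4 0], max=4
Drop 3: Z rot1 at col 3 lands with bottom-row=4; cleared 0 line(s) (total 0); column heights now [0 2 4 6 7], max=7
Drop 4: L rot1 at col 3 lands with bottom-row=7; cleared 0 line(s) (total 0); column heights now [0 2 4 10 8], max=10
Drop 5: O rot2 at col 1 lands with bottom-row=4; cleared 0 line(s) (total 0); column heights now [0 6 6 10 8], max=10
Drop 6: Z rot0 at col 0 lands with bottom-row=6; cleared 0 line(s) (total 0); column heights now [8 8 7 10 8], max=10
Drop 7: Z rot0 at col 0 lands with bottom-row=8; cleared 0 line(s) (total 0); column heights now [10 10 9 10 8], max=10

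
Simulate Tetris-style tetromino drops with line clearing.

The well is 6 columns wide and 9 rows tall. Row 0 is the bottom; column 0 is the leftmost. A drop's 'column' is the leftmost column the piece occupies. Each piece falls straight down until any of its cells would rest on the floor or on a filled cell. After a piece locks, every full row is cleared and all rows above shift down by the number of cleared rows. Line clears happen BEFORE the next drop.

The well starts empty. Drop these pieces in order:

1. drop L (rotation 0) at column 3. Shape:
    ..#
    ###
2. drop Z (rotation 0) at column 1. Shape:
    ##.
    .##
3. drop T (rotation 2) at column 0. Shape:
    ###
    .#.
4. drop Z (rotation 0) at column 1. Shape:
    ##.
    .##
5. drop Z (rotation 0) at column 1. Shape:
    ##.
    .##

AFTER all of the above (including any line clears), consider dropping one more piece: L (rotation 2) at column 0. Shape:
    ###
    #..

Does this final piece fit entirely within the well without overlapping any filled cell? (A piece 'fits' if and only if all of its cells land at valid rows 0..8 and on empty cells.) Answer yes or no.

Drop 1: L rot0 at col 3 lands with bottom-row=0; cleared 0 line(s) (total 0); column heights now [0 0 0 1 1 2], max=2
Drop 2: Z rot0 at col 1 lands with bottom-row=1; cleared 0 line(s) (total 0); column heights now [0 3 3 2 1 2], max=3
Drop 3: T rot2 at col 0 lands with bottom-row=3; cleared 0 line(s) (total 0); column heights now [5 5 5 2 1 2], max=5
Drop 4: Z rot0 at col 1 lands with bottom-row=5; cleared 0 line(s) (total 0); column heights now [5 7 7 6 1 2], max=7
Drop 5: Z rot0 at col 1 lands with bottom-row=7; cleared 0 line(s) (total 0); column heights now [5 9 9 8 1 2], max=9
Test piece L rot2 at col 0 (width 3): heights before test = [5 9 9 8 1 2]; fits = False

Answer: no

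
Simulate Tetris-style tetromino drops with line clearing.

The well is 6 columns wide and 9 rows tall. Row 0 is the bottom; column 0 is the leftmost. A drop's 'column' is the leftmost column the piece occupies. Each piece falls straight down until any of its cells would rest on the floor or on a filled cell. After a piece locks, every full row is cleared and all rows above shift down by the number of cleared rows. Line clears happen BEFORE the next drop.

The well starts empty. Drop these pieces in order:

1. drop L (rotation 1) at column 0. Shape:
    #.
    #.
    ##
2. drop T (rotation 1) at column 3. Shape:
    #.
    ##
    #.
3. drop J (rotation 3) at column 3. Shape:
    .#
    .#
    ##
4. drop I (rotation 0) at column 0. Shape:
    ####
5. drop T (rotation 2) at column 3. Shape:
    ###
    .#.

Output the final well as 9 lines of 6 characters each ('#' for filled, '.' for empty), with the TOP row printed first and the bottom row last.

Drop 1: L rot1 at col 0 lands with bottom-row=0; cleared 0 line(s) (total 0); column heights now [3 1 0 0 0 0], max=3
Drop 2: T rot1 at col 3 lands with bottom-row=0; cleared 0 line(s) (total 0); column heights now [3 1 0 3 2 0], max=3
Drop 3: J rot3 at col 3 lands with bottom-row=3; cleared 0 line(s) (total 0); column heights now [3 1 0 4 6 0], max=6
Drop 4: I rot0 at col 0 lands with bottom-row=4; cleared 0 line(s) (total 0); column heights now [5 5 5 5 6 0], max=6
Drop 5: T rot2 at col 3 lands with bottom-row=6; cleared 0 line(s) (total 0); column heights now [5 5 5 8 8 8], max=8

Answer: ......
...###
....#.
....#.
#####.
...##.
#..#..
#..##.
##.#..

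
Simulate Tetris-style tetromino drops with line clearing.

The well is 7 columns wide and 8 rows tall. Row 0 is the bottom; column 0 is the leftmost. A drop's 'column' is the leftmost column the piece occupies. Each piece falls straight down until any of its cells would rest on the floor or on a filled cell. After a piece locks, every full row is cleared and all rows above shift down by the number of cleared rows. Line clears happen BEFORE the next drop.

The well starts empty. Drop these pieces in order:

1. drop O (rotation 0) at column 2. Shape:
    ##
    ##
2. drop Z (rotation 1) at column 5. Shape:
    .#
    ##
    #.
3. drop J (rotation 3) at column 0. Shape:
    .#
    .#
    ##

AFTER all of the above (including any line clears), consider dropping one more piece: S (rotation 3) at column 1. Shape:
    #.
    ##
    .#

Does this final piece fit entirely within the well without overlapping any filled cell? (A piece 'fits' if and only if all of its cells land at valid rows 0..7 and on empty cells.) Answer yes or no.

Answer: yes

Derivation:
Drop 1: O rot0 at col 2 lands with bottom-row=0; cleared 0 line(s) (total 0); column heights now [0 0 2 2 0 0 0], max=2
Drop 2: Z rot1 at col 5 lands with bottom-row=0; cleared 0 line(s) (total 0); column heights now [0 0 2 2 0 2 3], max=3
Drop 3: J rot3 at col 0 lands with bottom-row=0; cleared 0 line(s) (total 0); column heights now [1 3 2 2 0 2 3], max=3
Test piece S rot3 at col 1 (width 2): heights before test = [1 3 2 2 0 2 3]; fits = True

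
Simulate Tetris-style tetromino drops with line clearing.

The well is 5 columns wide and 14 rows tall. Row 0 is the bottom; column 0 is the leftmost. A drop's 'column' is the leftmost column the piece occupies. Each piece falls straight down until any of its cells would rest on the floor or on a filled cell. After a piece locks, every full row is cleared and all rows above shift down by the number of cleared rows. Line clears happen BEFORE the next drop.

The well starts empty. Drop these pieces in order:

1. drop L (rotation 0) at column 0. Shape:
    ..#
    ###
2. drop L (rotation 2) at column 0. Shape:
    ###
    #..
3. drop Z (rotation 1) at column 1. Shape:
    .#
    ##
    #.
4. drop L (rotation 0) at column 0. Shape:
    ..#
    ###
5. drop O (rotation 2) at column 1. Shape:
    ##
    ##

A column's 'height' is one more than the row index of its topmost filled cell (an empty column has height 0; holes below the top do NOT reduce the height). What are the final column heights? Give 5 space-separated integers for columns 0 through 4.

Drop 1: L rot0 at col 0 lands with bottom-row=0; cleared 0 line(s) (total 0); column heights now [1 1 2 0 0], max=2
Drop 2: L rot2 at col 0 lands with bottom-row=1; cleared 0 line(s) (total 0); column heights now [3 3 3 0 0], max=3
Drop 3: Z rot1 at col 1 lands with bottom-row=3; cleared 0 line(s) (total 0); column heights now [3 5 6 0 0], max=6
Drop 4: L rot0 at col 0 lands with bottom-row=6; cleared 0 line(s) (total 0); column heights now [7 7 8 0 0], max=8
Drop 5: O rot2 at col 1 lands with bottom-row=8; cleared 0 line(s) (total 0); column heights now [7 10 10 0 0], max=10

Answer: 7 10 10 0 0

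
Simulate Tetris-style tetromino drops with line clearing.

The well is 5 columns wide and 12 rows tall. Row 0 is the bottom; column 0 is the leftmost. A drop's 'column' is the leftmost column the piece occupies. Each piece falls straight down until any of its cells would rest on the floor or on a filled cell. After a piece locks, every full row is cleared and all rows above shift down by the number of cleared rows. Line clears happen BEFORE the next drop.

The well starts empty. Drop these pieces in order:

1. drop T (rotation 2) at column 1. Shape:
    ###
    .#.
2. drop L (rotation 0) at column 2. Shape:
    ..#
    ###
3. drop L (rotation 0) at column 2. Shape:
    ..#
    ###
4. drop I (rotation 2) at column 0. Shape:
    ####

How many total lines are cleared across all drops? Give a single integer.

Drop 1: T rot2 at col 1 lands with bottom-row=0; cleared 0 line(s) (total 0); column heights now [0 2 2 2 0], max=2
Drop 2: L rot0 at col 2 lands with bottom-row=2; cleared 0 line(s) (total 0); column heights now [0 2 3 3 4], max=4
Drop 3: L rot0 at col 2 lands with bottom-row=4; cleared 0 line(s) (total 0); column heights now [0 2 5 5 6], max=6
Drop 4: I rot2 at col 0 lands with bottom-row=5; cleared 1 line(s) (total 1); column heights now [0 2 5 5 5], max=5

Answer: 1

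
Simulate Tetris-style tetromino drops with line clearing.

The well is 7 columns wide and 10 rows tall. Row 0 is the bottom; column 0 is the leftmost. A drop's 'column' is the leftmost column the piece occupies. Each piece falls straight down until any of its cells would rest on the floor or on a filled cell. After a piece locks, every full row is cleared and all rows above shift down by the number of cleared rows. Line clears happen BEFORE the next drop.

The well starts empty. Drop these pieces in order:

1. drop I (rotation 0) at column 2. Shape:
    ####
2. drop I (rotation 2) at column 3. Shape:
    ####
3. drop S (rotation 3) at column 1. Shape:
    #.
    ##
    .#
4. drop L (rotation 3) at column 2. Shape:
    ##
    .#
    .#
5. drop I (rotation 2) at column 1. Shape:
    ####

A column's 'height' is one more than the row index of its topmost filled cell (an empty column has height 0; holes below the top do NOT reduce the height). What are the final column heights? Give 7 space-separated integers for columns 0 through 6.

Answer: 0 6 6 6 6 2 2

Derivation:
Drop 1: I rot0 at col 2 lands with bottom-row=0; cleared 0 line(s) (total 0); column heights now [0 0 1 1 1 1 0], max=1
Drop 2: I rot2 at col 3 lands with bottom-row=1; cleared 0 line(s) (total 0); column heights now [0 0 1 2 2 2 2], max=2
Drop 3: S rot3 at col 1 lands with bottom-row=1; cleared 0 line(s) (total 0); column heights now [0 4 3 2 2 2 2], max=4
Drop 4: L rot3 at col 2 lands with bottom-row=2; cleared 0 line(s) (total 0); column heights now [0 4 5 5 2 2 2], max=5
Drop 5: I rot2 at col 1 lands with bottom-row=5; cleared 0 line(s) (total 0); column heights now [0 6 6 6 6 2 2], max=6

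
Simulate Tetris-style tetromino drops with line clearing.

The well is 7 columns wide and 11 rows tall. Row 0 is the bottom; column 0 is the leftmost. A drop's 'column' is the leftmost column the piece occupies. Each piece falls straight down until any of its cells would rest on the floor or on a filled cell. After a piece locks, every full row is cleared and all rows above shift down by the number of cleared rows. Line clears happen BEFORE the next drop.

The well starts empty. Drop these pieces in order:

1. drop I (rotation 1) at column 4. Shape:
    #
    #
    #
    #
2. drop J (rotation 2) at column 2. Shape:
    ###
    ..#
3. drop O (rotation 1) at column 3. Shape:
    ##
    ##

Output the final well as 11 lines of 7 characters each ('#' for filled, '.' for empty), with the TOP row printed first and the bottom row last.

Drop 1: I rot1 at col 4 lands with bottom-row=0; cleared 0 line(s) (total 0); column heights now [0 0 0 0 4 0 0], max=4
Drop 2: J rot2 at col 2 lands with bottom-row=4; cleared 0 line(s) (total 0); column heights now [0 0 6 6 6 0 0], max=6
Drop 3: O rot1 at col 3 lands with bottom-row=6; cleared 0 line(s) (total 0); column heights now [0 0 6 8 8 0 0], max=8

Answer: .......
.......
.......
...##..
...##..
..###..
....#..
....#..
....#..
....#..
....#..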